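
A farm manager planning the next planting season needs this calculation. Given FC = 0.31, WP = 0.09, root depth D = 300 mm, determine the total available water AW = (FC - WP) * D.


AW = (FC - WP) * D
   = (0.31 - 0.09) * 300
   = 0.22 * 300
   = 66 mm


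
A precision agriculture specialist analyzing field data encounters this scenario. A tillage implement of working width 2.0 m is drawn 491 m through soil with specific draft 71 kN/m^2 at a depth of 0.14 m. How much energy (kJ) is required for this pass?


E = k * d * w * L
  = 71 * 0.14 * 2.0 * 491
  = 9761.08 kJ


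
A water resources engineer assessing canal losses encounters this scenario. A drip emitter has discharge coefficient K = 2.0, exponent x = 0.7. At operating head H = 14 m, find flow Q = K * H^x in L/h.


Q = K * H^x
  = 2.0 * 14^0.7
  = 2.0 * 6.3429
  = 12.69 L/h


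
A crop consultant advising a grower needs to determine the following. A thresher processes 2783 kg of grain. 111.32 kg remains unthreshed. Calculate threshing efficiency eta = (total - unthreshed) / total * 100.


eta = (total - unthreshed) / total * 100
    = (2783 - 111.32) / 2783 * 100
    = 2671.68 / 2783 * 100
    = 96%


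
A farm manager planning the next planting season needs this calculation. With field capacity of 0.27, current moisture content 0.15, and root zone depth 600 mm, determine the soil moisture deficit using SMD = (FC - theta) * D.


SMD = (FC - theta) * D
    = (0.27 - 0.15) * 600
    = 0.120 * 600
    = 72 mm


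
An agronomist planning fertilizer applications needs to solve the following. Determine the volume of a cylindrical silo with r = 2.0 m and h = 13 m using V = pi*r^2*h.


V = pi * r^2 * h
  = pi * 2.0^2 * 13
  = pi * 4 * 13
  = 163.36 m^3


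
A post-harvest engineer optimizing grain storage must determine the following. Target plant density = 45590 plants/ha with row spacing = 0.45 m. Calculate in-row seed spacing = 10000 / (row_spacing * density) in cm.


spacing = 10000 / (row_sp * density)
        = 10000 / (0.45 * 45590)
        = 10000 / 20515.50
        = 0.48744 m = 48.74 cm


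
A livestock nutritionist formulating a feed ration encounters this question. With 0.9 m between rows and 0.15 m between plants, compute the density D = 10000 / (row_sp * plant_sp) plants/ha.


D = 10000 / (row_sp * plant_sp)
  = 10000 / (0.9 * 0.15)
  = 10000 / 0.1350
  = 74074.07 plants/ha


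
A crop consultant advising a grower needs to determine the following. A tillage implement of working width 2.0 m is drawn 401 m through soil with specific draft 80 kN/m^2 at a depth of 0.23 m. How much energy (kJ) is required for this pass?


E = k * d * w * L
  = 80 * 0.23 * 2.0 * 401
  = 14756.80 kJ


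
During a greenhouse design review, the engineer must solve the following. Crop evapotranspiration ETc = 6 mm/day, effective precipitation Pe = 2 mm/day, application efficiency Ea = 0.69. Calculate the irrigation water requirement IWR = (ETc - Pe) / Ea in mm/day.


IWR = (ETc - Pe) / Ea
    = (6 - 2) / 0.69
    = 4 / 0.69
    = 5.80 mm/day


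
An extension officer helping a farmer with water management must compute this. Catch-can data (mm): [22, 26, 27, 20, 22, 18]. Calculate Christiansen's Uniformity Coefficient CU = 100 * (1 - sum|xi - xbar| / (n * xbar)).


xbar = 135 / 6 = 22.500
sum|xi - xbar| = 16
CU = 100 * (1 - 16 / (6 * 22.500))
   = 100 * (1 - 0.1185)
   = 88.15%


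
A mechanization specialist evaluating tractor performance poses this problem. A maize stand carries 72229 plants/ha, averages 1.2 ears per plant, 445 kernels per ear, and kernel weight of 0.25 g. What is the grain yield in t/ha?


Y = density * ears * kernels * kw
  = 72229 * 1.2 * 445 * 0.25 g/ha
  = 9642571.50 g/ha
  = 9642.57 kg/ha = 9.64 t/ha


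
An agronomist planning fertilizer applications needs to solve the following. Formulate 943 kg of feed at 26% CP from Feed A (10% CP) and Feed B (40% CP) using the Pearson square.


parts_A = CP_b - target = 40 - 26 = 14
parts_B = target - CP_a = 26 - 10 = 16
total_parts = 14 + 16 = 30
Feed A = 943 * 14 / 30 = 440.07 kg
Feed B = 943 * 16 / 30 = 502.93 kg

440.07 kg


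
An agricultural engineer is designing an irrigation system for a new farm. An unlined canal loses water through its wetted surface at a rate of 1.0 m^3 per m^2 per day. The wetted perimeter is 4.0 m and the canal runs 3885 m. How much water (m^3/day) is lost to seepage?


S = C * P * L
  = 1.0 * 4.0 * 3885
  = 15540 m^3/day


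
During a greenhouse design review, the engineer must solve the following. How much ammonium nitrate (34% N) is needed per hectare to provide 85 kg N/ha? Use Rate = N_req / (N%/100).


Rate = N_required / (N_content / 100)
     = 85 / (34 / 100)
     = 85 / 0.34
     = 250 kg/ha


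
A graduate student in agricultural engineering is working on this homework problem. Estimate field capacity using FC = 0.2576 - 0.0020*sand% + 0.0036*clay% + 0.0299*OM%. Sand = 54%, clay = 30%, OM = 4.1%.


FC = 0.2576 - 0.0020*54 + 0.0036*30 + 0.0299*4.1
   = 0.2576 - 0.1080 + 0.1080 + 0.1226
   = 0.3802


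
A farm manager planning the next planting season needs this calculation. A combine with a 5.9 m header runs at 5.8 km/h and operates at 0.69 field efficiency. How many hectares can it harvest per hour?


C = w * v * eta_f / 10
  = 5.9 * 5.8 * 0.69 / 10
  = 23.61 / 10
  = 2.36 ha/h


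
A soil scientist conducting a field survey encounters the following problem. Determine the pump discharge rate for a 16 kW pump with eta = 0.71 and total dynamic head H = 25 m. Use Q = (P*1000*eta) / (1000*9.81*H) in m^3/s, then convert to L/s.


Q = (P * 1000 * eta) / (rho * g * H)
  = (16 * 1000 * 0.71) / (1000 * 9.81 * 25)
  = 11360 / 245250
  = 0.04632 m^3/s = 46.32 L/s


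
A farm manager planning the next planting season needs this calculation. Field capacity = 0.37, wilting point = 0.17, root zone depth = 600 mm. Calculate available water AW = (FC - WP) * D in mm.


AW = (FC - WP) * D
   = (0.37 - 0.17) * 600
   = 0.20 * 600
   = 120 mm


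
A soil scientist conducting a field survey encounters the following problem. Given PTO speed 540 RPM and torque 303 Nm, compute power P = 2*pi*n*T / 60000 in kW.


P = 2*pi*n*T / 60000
  = 2*pi * 540 * 303 / 60000
  = 1028054.78 / 60000
  = 17.13 kW


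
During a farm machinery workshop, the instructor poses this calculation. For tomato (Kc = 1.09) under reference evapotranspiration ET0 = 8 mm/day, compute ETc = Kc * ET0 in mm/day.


ETc = Kc * ET0
    = 1.09 * 8
    = 8.72 mm/day


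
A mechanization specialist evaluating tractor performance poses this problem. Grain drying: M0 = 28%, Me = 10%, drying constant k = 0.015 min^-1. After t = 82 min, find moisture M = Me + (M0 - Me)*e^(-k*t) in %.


M = Me + (M0 - Me) * e^(-k*t)
  = 10 + (28 - 10) * e^(-0.015*82)
  = 10 + 18 * e^(-1.230)
  = 10 + 18 * 0.29229
  = 10 + 5.2613
  = 15.26%


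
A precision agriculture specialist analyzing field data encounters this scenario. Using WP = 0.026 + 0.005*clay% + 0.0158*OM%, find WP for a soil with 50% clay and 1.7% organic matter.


WP = 0.026 + 0.005*50 + 0.0158*1.7
   = 0.026 + 0.2500 + 0.0269
   = 0.3029


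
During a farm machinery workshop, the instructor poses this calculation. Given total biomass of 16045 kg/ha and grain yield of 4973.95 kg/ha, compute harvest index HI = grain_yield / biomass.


HI = grain_yield / biomass
   = 4973.95 / 16045
   = 0.31


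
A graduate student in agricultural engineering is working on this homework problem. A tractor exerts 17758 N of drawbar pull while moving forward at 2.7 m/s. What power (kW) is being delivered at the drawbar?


P = F * v / 1000
  = 17758 * 2.7 / 1000
  = 47946.60 / 1000
  = 47.95 kW


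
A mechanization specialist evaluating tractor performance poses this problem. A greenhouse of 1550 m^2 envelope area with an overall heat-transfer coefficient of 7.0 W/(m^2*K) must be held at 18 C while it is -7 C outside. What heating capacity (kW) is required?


dT = 18 - (-7) = 25 K
Q = U * A * dT
  = 7.0 * 1550 * 25
  = 271250 W = 271.25 kW


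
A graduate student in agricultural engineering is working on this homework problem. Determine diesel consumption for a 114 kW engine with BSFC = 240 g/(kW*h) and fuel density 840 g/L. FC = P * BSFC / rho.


FC = P * BSFC / rho_fuel
   = 114 * 240 / 840
   = 27360 / 840
   = 32.57 L/h


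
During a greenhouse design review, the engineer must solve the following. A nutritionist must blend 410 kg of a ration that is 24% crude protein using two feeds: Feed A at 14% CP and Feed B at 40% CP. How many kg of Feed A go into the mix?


parts_A = CP_b - target = 40 - 24 = 16
parts_B = target - CP_a = 24 - 14 = 10
total_parts = 16 + 10 = 26
Feed A = 410 * 16 / 26 = 252.31 kg
Feed B = 410 * 10 / 26 = 157.69 kg

252.31 kg


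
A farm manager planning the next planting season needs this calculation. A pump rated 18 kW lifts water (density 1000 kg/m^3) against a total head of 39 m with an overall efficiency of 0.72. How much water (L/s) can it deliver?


Q = (P * 1000 * eta) / (rho * g * H)
  = (18 * 1000 * 0.72) / (1000 * 9.81 * 39)
  = 12960 / 382590
  = 0.03387 m^3/s = 33.87 L/s


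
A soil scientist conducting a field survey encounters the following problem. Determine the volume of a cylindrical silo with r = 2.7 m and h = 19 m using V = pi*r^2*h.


V = pi * r^2 * h
  = pi * 2.7^2 * 19
  = pi * 7.29 * 19
  = 435.14 m^3


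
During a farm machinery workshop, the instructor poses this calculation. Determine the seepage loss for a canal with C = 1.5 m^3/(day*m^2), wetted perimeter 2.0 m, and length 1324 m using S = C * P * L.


S = C * P * L
  = 1.5 * 2.0 * 1324
  = 3972 m^3/day


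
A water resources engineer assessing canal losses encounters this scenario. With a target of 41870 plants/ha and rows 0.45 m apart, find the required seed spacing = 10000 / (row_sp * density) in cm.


spacing = 10000 / (row_sp * density)
        = 10000 / (0.45 * 41870)
        = 10000 / 18841.50
        = 0.53074 m = 53.07 cm


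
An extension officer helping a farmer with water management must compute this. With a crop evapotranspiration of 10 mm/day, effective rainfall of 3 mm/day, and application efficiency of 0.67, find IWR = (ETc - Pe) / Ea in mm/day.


IWR = (ETc - Pe) / Ea
    = (10 - 3) / 0.67
    = 7 / 0.67
    = 10.45 mm/day


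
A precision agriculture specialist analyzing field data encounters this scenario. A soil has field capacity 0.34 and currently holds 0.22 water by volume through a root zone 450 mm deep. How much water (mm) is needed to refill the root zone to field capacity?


SMD = (FC - theta) * D
    = (0.34 - 0.22) * 450
    = 0.120 * 450
    = 54 mm


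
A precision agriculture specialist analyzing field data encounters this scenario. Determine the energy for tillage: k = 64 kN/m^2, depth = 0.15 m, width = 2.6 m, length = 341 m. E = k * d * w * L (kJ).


E = k * d * w * L
  = 64 * 0.15 * 2.6 * 341
  = 8511.36 kJ


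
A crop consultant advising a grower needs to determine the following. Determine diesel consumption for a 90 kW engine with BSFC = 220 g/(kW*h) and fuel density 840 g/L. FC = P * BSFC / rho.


FC = P * BSFC / rho_fuel
   = 90 * 220 / 840
   = 19800 / 840
   = 23.57 L/h


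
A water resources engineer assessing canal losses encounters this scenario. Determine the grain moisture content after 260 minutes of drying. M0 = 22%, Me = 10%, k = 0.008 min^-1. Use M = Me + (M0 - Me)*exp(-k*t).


M = Me + (M0 - Me) * e^(-k*t)
  = 10 + (22 - 10) * e^(-0.008*260)
  = 10 + 12 * e^(-2.080)
  = 10 + 12 * 0.12493
  = 10 + 1.4992
  = 11.50%


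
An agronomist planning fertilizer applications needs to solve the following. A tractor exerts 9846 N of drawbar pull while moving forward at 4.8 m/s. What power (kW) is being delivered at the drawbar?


P = F * v / 1000
  = 9846 * 4.8 / 1000
  = 47260.80 / 1000
  = 47.26 kW


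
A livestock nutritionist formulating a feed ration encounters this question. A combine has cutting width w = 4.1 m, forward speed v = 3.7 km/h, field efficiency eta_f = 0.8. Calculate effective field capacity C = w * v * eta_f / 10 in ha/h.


C = w * v * eta_f / 10
  = 4.1 * 3.7 * 0.8 / 10
  = 12.14 / 10
  = 1.21 ha/h


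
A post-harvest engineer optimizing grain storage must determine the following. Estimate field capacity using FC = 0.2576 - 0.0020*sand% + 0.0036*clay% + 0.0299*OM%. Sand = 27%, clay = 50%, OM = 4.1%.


FC = 0.2576 - 0.0020*27 + 0.0036*50 + 0.0299*4.1
   = 0.2576 - 0.0540 + 0.1800 + 0.1226
   = 0.5062


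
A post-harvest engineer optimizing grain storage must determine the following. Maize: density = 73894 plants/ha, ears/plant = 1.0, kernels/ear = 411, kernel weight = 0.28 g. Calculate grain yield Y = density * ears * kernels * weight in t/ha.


Y = density * ears * kernels * kw
  = 73894 * 1.0 * 411 * 0.28 g/ha
  = 8503721.52 g/ha
  = 8503.72 kg/ha = 8.50 t/ha


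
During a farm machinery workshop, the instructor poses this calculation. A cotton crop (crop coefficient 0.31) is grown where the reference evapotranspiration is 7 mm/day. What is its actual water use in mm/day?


ETc = Kc * ET0
    = 0.31 * 7
    = 2.17 mm/day


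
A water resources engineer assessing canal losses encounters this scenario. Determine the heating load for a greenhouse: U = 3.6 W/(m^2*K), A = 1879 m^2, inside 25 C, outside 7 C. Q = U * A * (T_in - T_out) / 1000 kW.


dT = 25 - (7) = 18 K
Q = U * A * dT
  = 3.6 * 1879 * 18
  = 121759.20 W = 121.76 kW


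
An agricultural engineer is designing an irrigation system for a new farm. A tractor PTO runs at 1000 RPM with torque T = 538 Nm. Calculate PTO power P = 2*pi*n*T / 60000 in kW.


P = 2*pi*n*T / 60000
  = 2*pi * 1000 * 538 / 60000
  = 3380353.70 / 60000
  = 56.34 kW


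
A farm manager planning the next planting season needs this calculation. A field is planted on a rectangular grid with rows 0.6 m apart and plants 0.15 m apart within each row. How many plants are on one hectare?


D = 10000 / (row_sp * plant_sp)
  = 10000 / (0.6 * 0.15)
  = 10000 / 0.0900
  = 111111.11 plants/ha


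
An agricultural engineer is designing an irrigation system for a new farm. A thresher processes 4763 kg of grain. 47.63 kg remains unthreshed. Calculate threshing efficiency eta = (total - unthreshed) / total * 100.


eta = (total - unthreshed) / total * 100
    = (4763 - 47.63) / 4763 * 100
    = 4715.37 / 4763 * 100
    = 99%


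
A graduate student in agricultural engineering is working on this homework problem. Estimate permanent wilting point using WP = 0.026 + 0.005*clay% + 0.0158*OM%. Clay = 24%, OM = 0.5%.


WP = 0.026 + 0.005*24 + 0.0158*0.5
   = 0.026 + 0.1200 + 0.0079
   = 0.1539


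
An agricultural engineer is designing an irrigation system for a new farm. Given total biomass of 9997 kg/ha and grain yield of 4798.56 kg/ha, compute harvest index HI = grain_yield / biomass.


HI = grain_yield / biomass
   = 4798.56 / 9997
   = 0.48


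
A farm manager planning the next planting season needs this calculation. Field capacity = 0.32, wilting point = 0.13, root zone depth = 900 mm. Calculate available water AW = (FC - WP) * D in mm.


AW = (FC - WP) * D
   = (0.32 - 0.13) * 900
   = 0.19 * 900
   = 171 mm


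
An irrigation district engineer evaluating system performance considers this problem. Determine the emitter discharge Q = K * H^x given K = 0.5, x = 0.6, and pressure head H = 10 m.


Q = K * H^x
  = 0.5 * 10^0.6
  = 0.5 * 3.9811
  = 1.99 L/h


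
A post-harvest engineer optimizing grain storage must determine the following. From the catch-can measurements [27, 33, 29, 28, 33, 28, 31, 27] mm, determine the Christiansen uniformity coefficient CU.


xbar = 236 / 8 = 29.500
sum|xi - xbar| = 17
CU = 100 * (1 - 17 / (8 * 29.500))
   = 100 * (1 - 0.0720)
   = 92.80%


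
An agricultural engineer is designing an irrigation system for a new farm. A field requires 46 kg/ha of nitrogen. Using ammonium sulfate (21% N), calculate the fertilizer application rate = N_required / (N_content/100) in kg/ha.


Rate = N_required / (N_content / 100)
     = 46 / (21 / 100)
     = 46 / 0.21
     = 219.05 kg/ha


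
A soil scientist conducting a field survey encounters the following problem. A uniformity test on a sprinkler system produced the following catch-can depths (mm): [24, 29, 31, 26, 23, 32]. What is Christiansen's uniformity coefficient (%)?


xbar = 165 / 6 = 27.500
sum|xi - xbar| = 19
CU = 100 * (1 - 19 / (6 * 27.500))
   = 100 * (1 - 0.1152)
   = 88.48%


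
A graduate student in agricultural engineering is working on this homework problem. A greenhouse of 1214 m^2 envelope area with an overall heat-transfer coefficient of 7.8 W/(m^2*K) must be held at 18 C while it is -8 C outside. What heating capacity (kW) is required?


dT = 18 - (-8) = 26 K
Q = U * A * dT
  = 7.8 * 1214 * 26
  = 246199.20 W = 246.20 kW


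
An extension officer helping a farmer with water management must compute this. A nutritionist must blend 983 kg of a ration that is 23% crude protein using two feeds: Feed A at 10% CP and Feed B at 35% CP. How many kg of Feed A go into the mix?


parts_A = CP_b - target = 35 - 23 = 12
parts_B = target - CP_a = 23 - 10 = 13
total_parts = 12 + 13 = 25
Feed A = 983 * 12 / 25 = 471.84 kg
Feed B = 983 * 13 / 25 = 511.16 kg

471.84 kg


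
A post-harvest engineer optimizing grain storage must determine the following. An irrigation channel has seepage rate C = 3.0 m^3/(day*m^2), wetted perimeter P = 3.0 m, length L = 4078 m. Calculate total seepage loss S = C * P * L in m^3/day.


S = C * P * L
  = 3.0 * 3.0 * 4078
  = 36702 m^3/day


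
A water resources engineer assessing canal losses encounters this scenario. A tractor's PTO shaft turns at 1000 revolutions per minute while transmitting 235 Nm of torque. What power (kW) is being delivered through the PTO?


P = 2*pi*n*T / 60000
  = 2*pi * 1000 * 235 / 60000
  = 1476548.55 / 60000
  = 24.61 kW


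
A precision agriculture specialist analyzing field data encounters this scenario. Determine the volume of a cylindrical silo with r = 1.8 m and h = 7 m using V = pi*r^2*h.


V = pi * r^2 * h
  = pi * 1.8^2 * 7
  = pi * 3.24 * 7
  = 71.25 m^3


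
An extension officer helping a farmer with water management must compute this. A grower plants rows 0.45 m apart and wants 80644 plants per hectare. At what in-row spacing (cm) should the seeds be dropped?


spacing = 10000 / (row_sp * density)
        = 10000 / (0.45 * 80644)
        = 10000 / 36289.80
        = 0.27556 m = 27.56 cm


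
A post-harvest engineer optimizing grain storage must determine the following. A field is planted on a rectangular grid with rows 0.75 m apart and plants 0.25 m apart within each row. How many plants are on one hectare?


D = 10000 / (row_sp * plant_sp)
  = 10000 / (0.75 * 0.25)
  = 10000 / 0.1875
  = 53333.33 plants/ha


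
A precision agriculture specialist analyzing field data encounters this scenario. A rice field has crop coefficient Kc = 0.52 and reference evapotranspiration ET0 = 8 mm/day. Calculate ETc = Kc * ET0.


ETc = Kc * ET0
    = 0.52 * 8
    = 4.16 mm/day


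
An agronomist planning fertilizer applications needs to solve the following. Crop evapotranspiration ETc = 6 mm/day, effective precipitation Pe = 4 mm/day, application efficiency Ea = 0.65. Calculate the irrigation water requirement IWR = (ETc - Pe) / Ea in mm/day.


IWR = (ETc - Pe) / Ea
    = (6 - 4) / 0.65
    = 2 / 0.65
    = 3.08 mm/day


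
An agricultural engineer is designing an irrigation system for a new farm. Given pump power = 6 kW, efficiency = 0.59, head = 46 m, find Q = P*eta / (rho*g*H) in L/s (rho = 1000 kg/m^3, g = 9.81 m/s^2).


Q = (P * 1000 * eta) / (rho * g * H)
  = (6 * 1000 * 0.59) / (1000 * 9.81 * 46)
  = 3540 / 451260
  = 0.00784 m^3/s = 7.84 L/s


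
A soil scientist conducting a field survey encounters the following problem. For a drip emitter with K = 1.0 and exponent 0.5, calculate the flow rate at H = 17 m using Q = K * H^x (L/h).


Q = K * H^x
  = 1.0 * 17^0.5
  = 1.0 * 4.1231
  = 4.12 L/h


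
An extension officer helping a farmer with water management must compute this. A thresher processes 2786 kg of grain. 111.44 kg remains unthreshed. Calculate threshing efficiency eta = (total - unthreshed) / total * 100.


eta = (total - unthreshed) / total * 100
    = (2786 - 111.44) / 2786 * 100
    = 2674.56 / 2786 * 100
    = 96%


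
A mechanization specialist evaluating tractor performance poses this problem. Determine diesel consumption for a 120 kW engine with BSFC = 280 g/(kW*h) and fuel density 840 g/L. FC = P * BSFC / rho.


FC = P * BSFC / rho_fuel
   = 120 * 280 / 840
   = 33600 / 840
   = 40 L/h


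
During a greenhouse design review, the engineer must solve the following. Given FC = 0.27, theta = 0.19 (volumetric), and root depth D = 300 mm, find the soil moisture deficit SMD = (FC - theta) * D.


SMD = (FC - theta) * D
    = (0.27 - 0.19) * 300
    = 0.080 * 300
    = 24 mm


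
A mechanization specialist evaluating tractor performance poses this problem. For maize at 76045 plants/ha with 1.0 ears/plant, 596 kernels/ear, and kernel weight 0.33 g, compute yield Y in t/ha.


Y = density * ears * kernels * kw
  = 76045 * 1.0 * 596 * 0.33 g/ha
  = 14956530.60 g/ha
  = 14956.53 kg/ha = 14.96 t/ha


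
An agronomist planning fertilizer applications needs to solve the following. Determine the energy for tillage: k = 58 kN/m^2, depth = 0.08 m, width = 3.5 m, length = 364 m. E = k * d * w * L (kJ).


E = k * d * w * L
  = 58 * 0.08 * 3.5 * 364
  = 5911.36 kJ


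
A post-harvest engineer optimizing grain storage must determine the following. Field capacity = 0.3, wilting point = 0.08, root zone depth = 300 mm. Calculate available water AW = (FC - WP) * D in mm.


AW = (FC - WP) * D
   = (0.3 - 0.08) * 300
   = 0.22 * 300
   = 66 mm


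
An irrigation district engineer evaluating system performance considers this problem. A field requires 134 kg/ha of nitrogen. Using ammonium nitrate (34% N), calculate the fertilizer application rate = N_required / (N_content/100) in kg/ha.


Rate = N_required / (N_content / 100)
     = 134 / (34 / 100)
     = 134 / 0.34
     = 394.12 kg/ha


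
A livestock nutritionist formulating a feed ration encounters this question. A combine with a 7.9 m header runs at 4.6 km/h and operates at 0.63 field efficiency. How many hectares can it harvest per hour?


C = w * v * eta_f / 10
  = 7.9 * 4.6 * 0.63 / 10
  = 22.89 / 10
  = 2.29 ha/h


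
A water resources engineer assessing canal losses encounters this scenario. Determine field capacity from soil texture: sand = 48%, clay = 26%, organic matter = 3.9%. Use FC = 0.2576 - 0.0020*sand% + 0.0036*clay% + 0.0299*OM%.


FC = 0.2576 - 0.0020*48 + 0.0036*26 + 0.0299*3.9
   = 0.2576 - 0.0960 + 0.0936 + 0.1166
   = 0.3718


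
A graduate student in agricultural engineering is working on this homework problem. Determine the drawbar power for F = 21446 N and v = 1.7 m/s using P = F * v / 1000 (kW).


P = F * v / 1000
  = 21446 * 1.7 / 1000
  = 36458.20 / 1000
  = 36.46 kW


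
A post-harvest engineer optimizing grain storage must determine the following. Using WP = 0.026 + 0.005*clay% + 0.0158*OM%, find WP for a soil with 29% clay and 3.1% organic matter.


WP = 0.026 + 0.005*29 + 0.0158*3.1
   = 0.026 + 0.1450 + 0.0490
   = 0.2200


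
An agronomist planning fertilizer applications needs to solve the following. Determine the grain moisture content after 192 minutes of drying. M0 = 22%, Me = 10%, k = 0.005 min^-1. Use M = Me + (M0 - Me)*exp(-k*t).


M = Me + (M0 - Me) * e^(-k*t)
  = 10 + (22 - 10) * e^(-0.005*192)
  = 10 + 12 * e^(-0.960)
  = 10 + 12 * 0.38289
  = 10 + 4.5947
  = 14.59%


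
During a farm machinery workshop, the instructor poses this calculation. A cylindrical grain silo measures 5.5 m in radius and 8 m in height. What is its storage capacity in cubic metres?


V = pi * r^2 * h
  = pi * 5.5^2 * 8
  = pi * 30.25 * 8
  = 760.27 m^3


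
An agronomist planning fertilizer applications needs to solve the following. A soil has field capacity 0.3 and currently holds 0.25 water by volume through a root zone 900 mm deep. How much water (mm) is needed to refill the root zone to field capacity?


SMD = (FC - theta) * D
    = (0.3 - 0.25) * 900
    = 0.050 * 900
    = 45 mm


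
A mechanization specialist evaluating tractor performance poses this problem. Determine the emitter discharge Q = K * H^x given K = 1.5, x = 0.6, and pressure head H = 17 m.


Q = K * H^x
  = 1.5 * 17^0.6
  = 1.5 * 5.4736
  = 8.21 L/h


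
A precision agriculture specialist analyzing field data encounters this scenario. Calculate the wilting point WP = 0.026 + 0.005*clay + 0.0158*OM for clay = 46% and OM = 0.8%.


WP = 0.026 + 0.005*46 + 0.0158*0.8
   = 0.026 + 0.2300 + 0.0126
   = 0.2686


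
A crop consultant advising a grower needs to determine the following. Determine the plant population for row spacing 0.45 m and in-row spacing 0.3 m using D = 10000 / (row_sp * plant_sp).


D = 10000 / (row_sp * plant_sp)
  = 10000 / (0.45 * 0.3)
  = 10000 / 0.1350
  = 74074.07 plants/ha


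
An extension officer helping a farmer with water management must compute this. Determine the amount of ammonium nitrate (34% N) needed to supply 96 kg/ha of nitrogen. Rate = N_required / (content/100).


Rate = N_required / (N_content / 100)
     = 96 / (34 / 100)
     = 96 / 0.34
     = 282.35 kg/ha


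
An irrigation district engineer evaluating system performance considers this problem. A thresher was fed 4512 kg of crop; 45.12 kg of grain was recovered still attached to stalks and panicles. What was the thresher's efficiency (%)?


eta = (total - unthreshed) / total * 100
    = (4512 - 45.12) / 4512 * 100
    = 4466.88 / 4512 * 100
    = 99%


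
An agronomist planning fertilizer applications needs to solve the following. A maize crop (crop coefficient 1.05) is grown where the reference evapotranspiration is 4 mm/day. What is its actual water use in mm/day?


ETc = Kc * ET0
    = 1.05 * 4
    = 4.20 mm/day


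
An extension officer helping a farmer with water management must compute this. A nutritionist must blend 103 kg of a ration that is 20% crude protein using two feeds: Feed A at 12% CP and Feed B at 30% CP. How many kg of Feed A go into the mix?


parts_A = CP_b - target = 30 - 20 = 10
parts_B = target - CP_a = 20 - 12 = 8
total_parts = 10 + 8 = 18
Feed A = 103 * 10 / 18 = 57.22 kg
Feed B = 103 * 8 / 18 = 45.78 kg

57.22 kg


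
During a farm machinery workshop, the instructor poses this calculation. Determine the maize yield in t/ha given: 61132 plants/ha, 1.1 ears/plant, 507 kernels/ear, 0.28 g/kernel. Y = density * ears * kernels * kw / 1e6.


Y = density * ears * kernels * kw
  = 61132 * 1.1 * 507 * 0.28 g/ha
  = 9546128.59 g/ha
  = 9546.13 kg/ha = 9.55 t/ha


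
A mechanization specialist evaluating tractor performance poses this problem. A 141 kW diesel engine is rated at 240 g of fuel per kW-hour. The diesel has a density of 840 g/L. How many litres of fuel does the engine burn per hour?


FC = P * BSFC / rho_fuel
   = 141 * 240 / 840
   = 33840 / 840
   = 40.29 L/h


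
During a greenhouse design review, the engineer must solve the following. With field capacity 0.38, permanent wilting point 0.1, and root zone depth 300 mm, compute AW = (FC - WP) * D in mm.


AW = (FC - WP) * D
   = (0.38 - 0.1) * 300
   = 0.28 * 300
   = 84 mm


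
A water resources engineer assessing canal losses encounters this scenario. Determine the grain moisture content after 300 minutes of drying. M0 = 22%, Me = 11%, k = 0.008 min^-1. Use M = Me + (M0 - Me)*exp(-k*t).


M = Me + (M0 - Me) * e^(-k*t)
  = 11 + (22 - 11) * e^(-0.008*300)
  = 11 + 11 * e^(-2.400)
  = 11 + 11 * 0.09072
  = 11 + 0.9979
  = 12.00%


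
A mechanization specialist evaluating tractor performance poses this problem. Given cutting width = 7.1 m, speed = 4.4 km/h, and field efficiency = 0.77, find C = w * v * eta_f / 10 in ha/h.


C = w * v * eta_f / 10
  = 7.1 * 4.4 * 0.77 / 10
  = 24.05 / 10
  = 2.41 ha/h


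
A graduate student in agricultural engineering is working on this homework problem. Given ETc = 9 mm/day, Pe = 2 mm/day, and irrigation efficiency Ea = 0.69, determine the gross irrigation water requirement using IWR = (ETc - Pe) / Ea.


IWR = (ETc - Pe) / Ea
    = (9 - 2) / 0.69
    = 7 / 0.69
    = 10.14 mm/day


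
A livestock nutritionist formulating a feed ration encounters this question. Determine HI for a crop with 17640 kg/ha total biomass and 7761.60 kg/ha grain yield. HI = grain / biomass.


HI = grain_yield / biomass
   = 7761.60 / 17640
   = 0.44


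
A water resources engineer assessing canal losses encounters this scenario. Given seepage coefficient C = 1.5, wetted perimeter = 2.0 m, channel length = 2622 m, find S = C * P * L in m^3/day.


S = C * P * L
  = 1.5 * 2.0 * 2622
  = 7866 m^3/day


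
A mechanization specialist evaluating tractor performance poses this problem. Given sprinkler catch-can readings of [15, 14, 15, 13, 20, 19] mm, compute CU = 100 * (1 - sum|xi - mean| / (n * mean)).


xbar = 96 / 6 = 16
sum|xi - xbar| = 14
CU = 100 * (1 - 14 / (6 * 16))
   = 100 * (1 - 0.1458)
   = 85.42%


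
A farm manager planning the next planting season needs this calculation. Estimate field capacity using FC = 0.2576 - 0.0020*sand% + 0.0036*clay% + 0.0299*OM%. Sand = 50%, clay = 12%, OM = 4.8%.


FC = 0.2576 - 0.0020*50 + 0.0036*12 + 0.0299*4.8
   = 0.2576 - 0.1000 + 0.0432 + 0.1435
   = 0.3443


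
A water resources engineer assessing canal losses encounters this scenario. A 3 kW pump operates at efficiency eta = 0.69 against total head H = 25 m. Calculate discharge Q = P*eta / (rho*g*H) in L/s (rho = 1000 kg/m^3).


Q = (P * 1000 * eta) / (rho * g * H)
  = (3 * 1000 * 0.69) / (1000 * 9.81 * 25)
  = 2070 / 245250
  = 0.00844 m^3/s = 8.44 L/s


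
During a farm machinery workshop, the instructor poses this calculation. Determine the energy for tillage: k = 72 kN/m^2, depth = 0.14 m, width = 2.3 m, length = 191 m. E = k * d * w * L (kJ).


E = k * d * w * L
  = 72 * 0.14 * 2.3 * 191
  = 4428.14 kJ


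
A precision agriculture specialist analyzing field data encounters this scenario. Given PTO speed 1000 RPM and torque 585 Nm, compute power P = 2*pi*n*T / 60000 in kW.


P = 2*pi*n*T / 60000
  = 2*pi * 1000 * 585 / 60000
  = 3675663.40 / 60000
  = 61.26 kW


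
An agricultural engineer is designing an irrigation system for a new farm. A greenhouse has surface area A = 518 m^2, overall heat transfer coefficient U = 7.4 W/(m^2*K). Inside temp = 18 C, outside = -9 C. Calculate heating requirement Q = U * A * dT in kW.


dT = 18 - (-9) = 27 K
Q = U * A * dT
  = 7.4 * 518 * 27
  = 103496.40 W = 103.50 kW


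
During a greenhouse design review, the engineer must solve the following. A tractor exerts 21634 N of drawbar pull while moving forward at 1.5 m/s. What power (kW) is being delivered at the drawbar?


P = F * v / 1000
  = 21634 * 1.5 / 1000
  = 32451 / 1000
  = 32.45 kW


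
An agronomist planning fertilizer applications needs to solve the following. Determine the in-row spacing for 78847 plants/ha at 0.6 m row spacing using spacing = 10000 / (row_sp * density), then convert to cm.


spacing = 10000 / (row_sp * density)
        = 10000 / (0.6 * 78847)
        = 10000 / 47308.20
        = 0.21138 m = 21.14 cm


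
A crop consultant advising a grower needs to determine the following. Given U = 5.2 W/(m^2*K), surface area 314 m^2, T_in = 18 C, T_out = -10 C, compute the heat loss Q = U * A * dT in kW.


dT = 18 - (-10) = 28 K
Q = U * A * dT
  = 5.2 * 314 * 28
  = 45718.40 W = 45.72 kW


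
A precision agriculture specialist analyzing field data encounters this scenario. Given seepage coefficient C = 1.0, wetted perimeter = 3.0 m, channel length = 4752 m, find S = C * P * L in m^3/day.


S = C * P * L
  = 1.0 * 3.0 * 4752
  = 14256 m^3/day


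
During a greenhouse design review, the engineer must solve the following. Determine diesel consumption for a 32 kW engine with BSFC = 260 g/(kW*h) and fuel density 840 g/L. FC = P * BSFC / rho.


FC = P * BSFC / rho_fuel
   = 32 * 260 / 840
   = 8320 / 840
   = 9.90 L/h


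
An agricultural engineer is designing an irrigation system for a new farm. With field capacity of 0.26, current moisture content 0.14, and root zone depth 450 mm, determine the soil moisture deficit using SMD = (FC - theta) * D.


SMD = (FC - theta) * D
    = (0.26 - 0.14) * 450
    = 0.120 * 450
    = 54 mm


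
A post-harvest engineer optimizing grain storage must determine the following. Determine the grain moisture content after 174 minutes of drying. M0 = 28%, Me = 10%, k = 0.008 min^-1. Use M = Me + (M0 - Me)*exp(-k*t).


M = Me + (M0 - Me) * e^(-k*t)
  = 10 + (28 - 10) * e^(-0.008*174)
  = 10 + 18 * e^(-1.392)
  = 10 + 18 * 0.24858
  = 10 + 4.4744
  = 14.47%


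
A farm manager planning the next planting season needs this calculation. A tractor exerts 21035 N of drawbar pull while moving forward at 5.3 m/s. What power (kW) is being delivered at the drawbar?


P = F * v / 1000
  = 21035 * 5.3 / 1000
  = 111485.50 / 1000
  = 111.49 kW


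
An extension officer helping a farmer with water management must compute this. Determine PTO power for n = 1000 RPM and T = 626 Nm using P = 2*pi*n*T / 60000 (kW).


P = 2*pi*n*T / 60000
  = 2*pi * 1000 * 626 / 60000
  = 3933274.00 / 60000
  = 65.55 kW


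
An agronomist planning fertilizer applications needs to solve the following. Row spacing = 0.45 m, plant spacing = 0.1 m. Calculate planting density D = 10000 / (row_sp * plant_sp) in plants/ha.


D = 10000 / (row_sp * plant_sp)
  = 10000 / (0.45 * 0.1)
  = 10000 / 0.0450
  = 222222.22 plants/ha


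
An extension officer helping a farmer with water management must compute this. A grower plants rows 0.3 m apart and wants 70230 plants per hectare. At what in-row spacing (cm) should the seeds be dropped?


spacing = 10000 / (row_sp * density)
        = 10000 / (0.3 * 70230)
        = 10000 / 21069
        = 0.47463 m = 47.46 cm


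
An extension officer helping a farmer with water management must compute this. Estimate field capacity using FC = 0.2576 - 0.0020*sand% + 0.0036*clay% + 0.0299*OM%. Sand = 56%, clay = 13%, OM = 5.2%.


FC = 0.2576 - 0.0020*56 + 0.0036*13 + 0.0299*5.2
   = 0.2576 - 0.1120 + 0.0468 + 0.1555
   = 0.3479


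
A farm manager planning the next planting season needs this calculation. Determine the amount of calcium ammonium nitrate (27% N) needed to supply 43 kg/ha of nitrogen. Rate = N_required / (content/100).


Rate = N_required / (N_content / 100)
     = 43 / (27 / 100)
     = 43 / 0.27
     = 159.26 kg/ha


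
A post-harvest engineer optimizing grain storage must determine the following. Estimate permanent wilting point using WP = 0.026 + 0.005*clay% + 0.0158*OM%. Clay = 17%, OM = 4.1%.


WP = 0.026 + 0.005*17 + 0.0158*4.1
   = 0.026 + 0.0850 + 0.0648
   = 0.1758


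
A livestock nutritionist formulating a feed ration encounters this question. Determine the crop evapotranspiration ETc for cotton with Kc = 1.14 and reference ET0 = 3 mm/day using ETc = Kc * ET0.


ETc = Kc * ET0
    = 1.14 * 3
    = 3.42 mm/day


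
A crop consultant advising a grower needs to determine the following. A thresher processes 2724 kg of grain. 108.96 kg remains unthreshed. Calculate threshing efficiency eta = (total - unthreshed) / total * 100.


eta = (total - unthreshed) / total * 100
    = (2724 - 108.96) / 2724 * 100
    = 2615.04 / 2724 * 100
    = 96%


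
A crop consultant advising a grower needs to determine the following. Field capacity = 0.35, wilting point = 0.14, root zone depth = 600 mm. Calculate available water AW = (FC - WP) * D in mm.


AW = (FC - WP) * D
   = (0.35 - 0.14) * 600
   = 0.21 * 600
   = 126 mm


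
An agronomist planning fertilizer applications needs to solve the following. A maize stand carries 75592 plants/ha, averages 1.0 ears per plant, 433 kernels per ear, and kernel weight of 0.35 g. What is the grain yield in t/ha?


Y = density * ears * kernels * kw
  = 75592 * 1.0 * 433 * 0.35 g/ha
  = 11455967.60 g/ha
  = 11455.97 kg/ha = 11.46 t/ha


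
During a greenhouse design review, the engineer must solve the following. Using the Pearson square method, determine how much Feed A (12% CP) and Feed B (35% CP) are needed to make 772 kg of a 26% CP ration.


parts_A = CP_b - target = 35 - 26 = 9
parts_B = target - CP_a = 26 - 12 = 14
total_parts = 9 + 14 = 23
Feed A = 772 * 9 / 23 = 302.09 kg
Feed B = 772 * 14 / 23 = 469.91 kg

302.09 kg


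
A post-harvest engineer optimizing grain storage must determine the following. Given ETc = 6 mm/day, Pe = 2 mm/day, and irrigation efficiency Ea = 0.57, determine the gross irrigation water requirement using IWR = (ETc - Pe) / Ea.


IWR = (ETc - Pe) / Ea
    = (6 - 2) / 0.57
    = 4 / 0.57
    = 7.02 mm/day


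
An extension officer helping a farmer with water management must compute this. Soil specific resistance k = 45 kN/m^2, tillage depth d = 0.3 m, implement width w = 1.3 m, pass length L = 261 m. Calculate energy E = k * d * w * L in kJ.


E = k * d * w * L
  = 45 * 0.3 * 1.3 * 261
  = 4580.55 kJ


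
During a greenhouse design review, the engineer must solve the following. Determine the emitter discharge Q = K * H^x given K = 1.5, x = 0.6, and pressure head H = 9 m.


Q = K * H^x
  = 1.5 * 9^0.6
  = 1.5 * 3.7372
  = 5.61 L/h


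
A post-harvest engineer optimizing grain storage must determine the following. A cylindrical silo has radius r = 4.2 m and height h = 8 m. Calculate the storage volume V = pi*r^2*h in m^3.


V = pi * r^2 * h
  = pi * 4.2^2 * 8
  = pi * 17.64 * 8
  = 443.34 m^3


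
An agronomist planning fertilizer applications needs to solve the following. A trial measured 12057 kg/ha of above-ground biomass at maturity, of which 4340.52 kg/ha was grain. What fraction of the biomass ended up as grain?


HI = grain_yield / biomass
   = 4340.52 / 12057
   = 0.36


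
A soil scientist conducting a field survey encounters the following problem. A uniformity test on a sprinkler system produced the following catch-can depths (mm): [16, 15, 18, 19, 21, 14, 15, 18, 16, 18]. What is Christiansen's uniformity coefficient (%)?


xbar = 170 / 10 = 17
sum|xi - xbar| = 18
CU = 100 * (1 - 18 / (10 * 17))
   = 100 * (1 - 0.1059)
   = 89.41%


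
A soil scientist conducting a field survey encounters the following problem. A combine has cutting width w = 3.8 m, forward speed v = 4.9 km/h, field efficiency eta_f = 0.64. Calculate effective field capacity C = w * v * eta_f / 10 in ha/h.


C = w * v * eta_f / 10
  = 3.8 * 4.9 * 0.64 / 10
  = 11.92 / 10
  = 1.19 ha/h


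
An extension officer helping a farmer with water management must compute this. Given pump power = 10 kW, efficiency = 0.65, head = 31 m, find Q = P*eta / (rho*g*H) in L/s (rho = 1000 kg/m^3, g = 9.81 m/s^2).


Q = (P * 1000 * eta) / (rho * g * H)
  = (10 * 1000 * 0.65) / (1000 * 9.81 * 31)
  = 6500 / 304110
  = 0.02137 m^3/s = 21.37 L/s


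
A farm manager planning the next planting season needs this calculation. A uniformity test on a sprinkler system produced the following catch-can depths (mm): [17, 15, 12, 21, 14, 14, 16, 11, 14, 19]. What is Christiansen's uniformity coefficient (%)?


xbar = 153 / 10 = 15.300
sum|xi - xbar| = 23.600
CU = 100 * (1 - 23.600 / (10 * 15.300))
   = 100 * (1 - 0.1542)
   = 84.58%


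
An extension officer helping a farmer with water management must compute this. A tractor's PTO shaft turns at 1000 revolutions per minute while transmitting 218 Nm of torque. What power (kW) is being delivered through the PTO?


P = 2*pi*n*T / 60000
  = 2*pi * 1000 * 218 / 60000
  = 1369734.40 / 60000
  = 22.83 kW
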